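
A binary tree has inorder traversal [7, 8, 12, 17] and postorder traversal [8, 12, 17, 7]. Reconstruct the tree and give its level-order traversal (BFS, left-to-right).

Inorder:   [7, 8, 12, 17]
Postorder: [8, 12, 17, 7]
Algorithm: postorder visits root last, so walk postorder right-to-left;
each value is the root of the current inorder slice — split it at that
value, recurse on the right subtree first, then the left.
Recursive splits:
  root=7; inorder splits into left=[], right=[8, 12, 17]
  root=17; inorder splits into left=[8, 12], right=[]
  root=12; inorder splits into left=[8], right=[]
  root=8; inorder splits into left=[], right=[]
Reconstructed level-order: [7, 17, 12, 8]


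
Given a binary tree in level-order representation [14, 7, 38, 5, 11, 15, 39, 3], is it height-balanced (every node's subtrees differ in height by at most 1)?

Tree (level-order array): [14, 7, 38, 5, 11, 15, 39, 3]
Definition: a tree is height-balanced if, at every node, |h(left) - h(right)| <= 1 (empty subtree has height -1).
Bottom-up per-node check:
  node 3: h_left=-1, h_right=-1, diff=0 [OK], height=0
  node 5: h_left=0, h_right=-1, diff=1 [OK], height=1
  node 11: h_left=-1, h_right=-1, diff=0 [OK], height=0
  node 7: h_left=1, h_right=0, diff=1 [OK], height=2
  node 15: h_left=-1, h_right=-1, diff=0 [OK], height=0
  node 39: h_left=-1, h_right=-1, diff=0 [OK], height=0
  node 38: h_left=0, h_right=0, diff=0 [OK], height=1
  node 14: h_left=2, h_right=1, diff=1 [OK], height=3
All nodes satisfy the balance condition.
Result: Balanced


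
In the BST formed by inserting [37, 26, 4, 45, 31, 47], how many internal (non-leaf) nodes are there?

Tree built from: [37, 26, 4, 45, 31, 47]
Tree (level-order array): [37, 26, 45, 4, 31, None, 47]
Rule: An internal node has at least one child.
Per-node child counts:
  node 37: 2 child(ren)
  node 26: 2 child(ren)
  node 4: 0 child(ren)
  node 31: 0 child(ren)
  node 45: 1 child(ren)
  node 47: 0 child(ren)
Matching nodes: [37, 26, 45]
Count of internal (non-leaf) nodes: 3


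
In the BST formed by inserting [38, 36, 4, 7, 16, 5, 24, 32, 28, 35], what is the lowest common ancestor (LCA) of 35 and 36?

Tree insertion order: [38, 36, 4, 7, 16, 5, 24, 32, 28, 35]
Tree (level-order array): [38, 36, None, 4, None, None, 7, 5, 16, None, None, None, 24, None, 32, 28, 35]
In a BST, the LCA of p=35, q=36 is the first node v on the
root-to-leaf path with p <= v <= q (go left if both < v, right if both > v).
Walk from root:
  at 38: both 35 and 36 < 38, go left
  at 36: 35 <= 36 <= 36, this is the LCA
LCA = 36


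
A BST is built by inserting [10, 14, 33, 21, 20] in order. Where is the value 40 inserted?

Starting tree (level order): [10, None, 14, None, 33, 21, None, 20]
Insertion path: 10 -> 14 -> 33
Result: insert 40 as right child of 33
Final tree (level order): [10, None, 14, None, 33, 21, 40, 20]


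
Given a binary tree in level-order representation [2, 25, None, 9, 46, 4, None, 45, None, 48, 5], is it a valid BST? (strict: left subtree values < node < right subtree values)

Level-order array: [2, 25, None, 9, 46, 4, None, 45, None, 48, 5]
Validate using subtree bounds (lo, hi): at each node, require lo < value < hi,
then recurse left with hi=value and right with lo=value.
Preorder trace (stopping at first violation):
  at node 2 with bounds (-inf, +inf): OK
  at node 25 with bounds (-inf, 2): VIOLATION
Node 25 violates its bound: not (-inf < 25 < 2).
Result: Not a valid BST


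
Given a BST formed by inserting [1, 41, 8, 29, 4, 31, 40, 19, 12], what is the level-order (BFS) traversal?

Tree insertion order: [1, 41, 8, 29, 4, 31, 40, 19, 12]
Tree (level-order array): [1, None, 41, 8, None, 4, 29, None, None, 19, 31, 12, None, None, 40]
BFS from the root, enqueuing left then right child of each popped node:
  queue [1] -> pop 1, enqueue [41], visited so far: [1]
  queue [41] -> pop 41, enqueue [8], visited so far: [1, 41]
  queue [8] -> pop 8, enqueue [4, 29], visited so far: [1, 41, 8]
  queue [4, 29] -> pop 4, enqueue [none], visited so far: [1, 41, 8, 4]
  queue [29] -> pop 29, enqueue [19, 31], visited so far: [1, 41, 8, 4, 29]
  queue [19, 31] -> pop 19, enqueue [12], visited so far: [1, 41, 8, 4, 29, 19]
  queue [31, 12] -> pop 31, enqueue [40], visited so far: [1, 41, 8, 4, 29, 19, 31]
  queue [12, 40] -> pop 12, enqueue [none], visited so far: [1, 41, 8, 4, 29, 19, 31, 12]
  queue [40] -> pop 40, enqueue [none], visited so far: [1, 41, 8, 4, 29, 19, 31, 12, 40]
Result: [1, 41, 8, 4, 29, 19, 31, 12, 40]


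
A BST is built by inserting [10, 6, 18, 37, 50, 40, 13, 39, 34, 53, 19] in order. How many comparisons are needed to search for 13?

Search path for 13: 10 -> 18 -> 13
Found: True
Comparisons: 3


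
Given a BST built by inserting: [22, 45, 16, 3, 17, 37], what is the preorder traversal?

Tree insertion order: [22, 45, 16, 3, 17, 37]
Tree (level-order array): [22, 16, 45, 3, 17, 37]
Preorder traversal: [22, 16, 3, 17, 45, 37]


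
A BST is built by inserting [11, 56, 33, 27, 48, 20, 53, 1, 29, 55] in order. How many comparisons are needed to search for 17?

Search path for 17: 11 -> 56 -> 33 -> 27 -> 20
Found: False
Comparisons: 5


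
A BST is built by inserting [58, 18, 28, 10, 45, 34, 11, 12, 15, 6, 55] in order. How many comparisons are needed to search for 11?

Search path for 11: 58 -> 18 -> 10 -> 11
Found: True
Comparisons: 4


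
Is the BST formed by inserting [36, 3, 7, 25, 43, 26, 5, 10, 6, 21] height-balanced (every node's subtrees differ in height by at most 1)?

Tree (level-order array): [36, 3, 43, None, 7, None, None, 5, 25, None, 6, 10, 26, None, None, None, 21]
Definition: a tree is height-balanced if, at every node, |h(left) - h(right)| <= 1 (empty subtree has height -1).
Bottom-up per-node check:
  node 6: h_left=-1, h_right=-1, diff=0 [OK], height=0
  node 5: h_left=-1, h_right=0, diff=1 [OK], height=1
  node 21: h_left=-1, h_right=-1, diff=0 [OK], height=0
  node 10: h_left=-1, h_right=0, diff=1 [OK], height=1
  node 26: h_left=-1, h_right=-1, diff=0 [OK], height=0
  node 25: h_left=1, h_right=0, diff=1 [OK], height=2
  node 7: h_left=1, h_right=2, diff=1 [OK], height=3
  node 3: h_left=-1, h_right=3, diff=4 [FAIL (|-1-3|=4 > 1)], height=4
  node 43: h_left=-1, h_right=-1, diff=0 [OK], height=0
  node 36: h_left=4, h_right=0, diff=4 [FAIL (|4-0|=4 > 1)], height=5
Node 3 violates the condition: |-1 - 3| = 4 > 1.
Result: Not balanced


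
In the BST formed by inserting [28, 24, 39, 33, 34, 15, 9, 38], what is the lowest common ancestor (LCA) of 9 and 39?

Tree insertion order: [28, 24, 39, 33, 34, 15, 9, 38]
Tree (level-order array): [28, 24, 39, 15, None, 33, None, 9, None, None, 34, None, None, None, 38]
In a BST, the LCA of p=9, q=39 is the first node v on the
root-to-leaf path with p <= v <= q (go left if both < v, right if both > v).
Walk from root:
  at 28: 9 <= 28 <= 39, this is the LCA
LCA = 28


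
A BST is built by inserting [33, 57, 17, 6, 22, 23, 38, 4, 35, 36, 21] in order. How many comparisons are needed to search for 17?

Search path for 17: 33 -> 17
Found: True
Comparisons: 2


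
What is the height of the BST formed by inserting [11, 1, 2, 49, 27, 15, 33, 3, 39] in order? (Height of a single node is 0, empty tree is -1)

Insertion order: [11, 1, 2, 49, 27, 15, 33, 3, 39]
Tree (level-order array): [11, 1, 49, None, 2, 27, None, None, 3, 15, 33, None, None, None, None, None, 39]
Compute height bottom-up (empty subtree = -1):
  height(3) = 1 + max(-1, -1) = 0
  height(2) = 1 + max(-1, 0) = 1
  height(1) = 1 + max(-1, 1) = 2
  height(15) = 1 + max(-1, -1) = 0
  height(39) = 1 + max(-1, -1) = 0
  height(33) = 1 + max(-1, 0) = 1
  height(27) = 1 + max(0, 1) = 2
  height(49) = 1 + max(2, -1) = 3
  height(11) = 1 + max(2, 3) = 4
Height = 4


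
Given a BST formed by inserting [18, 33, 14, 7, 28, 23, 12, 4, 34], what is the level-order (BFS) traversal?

Tree insertion order: [18, 33, 14, 7, 28, 23, 12, 4, 34]
Tree (level-order array): [18, 14, 33, 7, None, 28, 34, 4, 12, 23]
BFS from the root, enqueuing left then right child of each popped node:
  queue [18] -> pop 18, enqueue [14, 33], visited so far: [18]
  queue [14, 33] -> pop 14, enqueue [7], visited so far: [18, 14]
  queue [33, 7] -> pop 33, enqueue [28, 34], visited so far: [18, 14, 33]
  queue [7, 28, 34] -> pop 7, enqueue [4, 12], visited so far: [18, 14, 33, 7]
  queue [28, 34, 4, 12] -> pop 28, enqueue [23], visited so far: [18, 14, 33, 7, 28]
  queue [34, 4, 12, 23] -> pop 34, enqueue [none], visited so far: [18, 14, 33, 7, 28, 34]
  queue [4, 12, 23] -> pop 4, enqueue [none], visited so far: [18, 14, 33, 7, 28, 34, 4]
  queue [12, 23] -> pop 12, enqueue [none], visited so far: [18, 14, 33, 7, 28, 34, 4, 12]
  queue [23] -> pop 23, enqueue [none], visited so far: [18, 14, 33, 7, 28, 34, 4, 12, 23]
Result: [18, 14, 33, 7, 28, 34, 4, 12, 23]


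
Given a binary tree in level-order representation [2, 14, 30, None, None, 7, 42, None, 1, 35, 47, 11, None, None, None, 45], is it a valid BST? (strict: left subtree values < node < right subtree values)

Level-order array: [2, 14, 30, None, None, 7, 42, None, 1, 35, 47, 11, None, None, None, 45]
Validate using subtree bounds (lo, hi): at each node, require lo < value < hi,
then recurse left with hi=value and right with lo=value.
Preorder trace (stopping at first violation):
  at node 2 with bounds (-inf, +inf): OK
  at node 14 with bounds (-inf, 2): VIOLATION
Node 14 violates its bound: not (-inf < 14 < 2).
Result: Not a valid BST


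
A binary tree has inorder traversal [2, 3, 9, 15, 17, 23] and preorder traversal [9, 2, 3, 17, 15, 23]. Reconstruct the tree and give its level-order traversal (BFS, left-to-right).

Inorder:  [2, 3, 9, 15, 17, 23]
Preorder: [9, 2, 3, 17, 15, 23]
Algorithm: preorder visits root first, so consume preorder in order;
for each root, split the current inorder slice at that value into
left-subtree inorder and right-subtree inorder, then recurse.
Recursive splits:
  root=9; inorder splits into left=[2, 3], right=[15, 17, 23]
  root=2; inorder splits into left=[], right=[3]
  root=3; inorder splits into left=[], right=[]
  root=17; inorder splits into left=[15], right=[23]
  root=15; inorder splits into left=[], right=[]
  root=23; inorder splits into left=[], right=[]
Reconstructed level-order: [9, 2, 17, 3, 15, 23]


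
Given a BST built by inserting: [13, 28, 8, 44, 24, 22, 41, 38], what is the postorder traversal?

Tree insertion order: [13, 28, 8, 44, 24, 22, 41, 38]
Tree (level-order array): [13, 8, 28, None, None, 24, 44, 22, None, 41, None, None, None, 38]
Postorder traversal: [8, 22, 24, 38, 41, 44, 28, 13]


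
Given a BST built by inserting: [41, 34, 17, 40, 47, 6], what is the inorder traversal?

Tree insertion order: [41, 34, 17, 40, 47, 6]
Tree (level-order array): [41, 34, 47, 17, 40, None, None, 6]
Inorder traversal: [6, 17, 34, 40, 41, 47]


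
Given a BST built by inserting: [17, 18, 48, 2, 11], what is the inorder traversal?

Tree insertion order: [17, 18, 48, 2, 11]
Tree (level-order array): [17, 2, 18, None, 11, None, 48]
Inorder traversal: [2, 11, 17, 18, 48]


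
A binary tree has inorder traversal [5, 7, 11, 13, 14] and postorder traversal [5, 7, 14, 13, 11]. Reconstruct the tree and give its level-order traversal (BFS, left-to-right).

Inorder:   [5, 7, 11, 13, 14]
Postorder: [5, 7, 14, 13, 11]
Algorithm: postorder visits root last, so walk postorder right-to-left;
each value is the root of the current inorder slice — split it at that
value, recurse on the right subtree first, then the left.
Recursive splits:
  root=11; inorder splits into left=[5, 7], right=[13, 14]
  root=13; inorder splits into left=[], right=[14]
  root=14; inorder splits into left=[], right=[]
  root=7; inorder splits into left=[5], right=[]
  root=5; inorder splits into left=[], right=[]
Reconstructed level-order: [11, 7, 13, 5, 14]


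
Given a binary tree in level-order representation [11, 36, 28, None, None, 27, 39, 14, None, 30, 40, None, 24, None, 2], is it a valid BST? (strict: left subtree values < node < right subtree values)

Level-order array: [11, 36, 28, None, None, 27, 39, 14, None, 30, 40, None, 24, None, 2]
Validate using subtree bounds (lo, hi): at each node, require lo < value < hi,
then recurse left with hi=value and right with lo=value.
Preorder trace (stopping at first violation):
  at node 11 with bounds (-inf, +inf): OK
  at node 36 with bounds (-inf, 11): VIOLATION
Node 36 violates its bound: not (-inf < 36 < 11).
Result: Not a valid BST


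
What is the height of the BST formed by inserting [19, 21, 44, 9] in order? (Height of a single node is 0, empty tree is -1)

Insertion order: [19, 21, 44, 9]
Tree (level-order array): [19, 9, 21, None, None, None, 44]
Compute height bottom-up (empty subtree = -1):
  height(9) = 1 + max(-1, -1) = 0
  height(44) = 1 + max(-1, -1) = 0
  height(21) = 1 + max(-1, 0) = 1
  height(19) = 1 + max(0, 1) = 2
Height = 2


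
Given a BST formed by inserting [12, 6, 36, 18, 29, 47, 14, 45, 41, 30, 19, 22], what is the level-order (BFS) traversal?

Tree insertion order: [12, 6, 36, 18, 29, 47, 14, 45, 41, 30, 19, 22]
Tree (level-order array): [12, 6, 36, None, None, 18, 47, 14, 29, 45, None, None, None, 19, 30, 41, None, None, 22]
BFS from the root, enqueuing left then right child of each popped node:
  queue [12] -> pop 12, enqueue [6, 36], visited so far: [12]
  queue [6, 36] -> pop 6, enqueue [none], visited so far: [12, 6]
  queue [36] -> pop 36, enqueue [18, 47], visited so far: [12, 6, 36]
  queue [18, 47] -> pop 18, enqueue [14, 29], visited so far: [12, 6, 36, 18]
  queue [47, 14, 29] -> pop 47, enqueue [45], visited so far: [12, 6, 36, 18, 47]
  queue [14, 29, 45] -> pop 14, enqueue [none], visited so far: [12, 6, 36, 18, 47, 14]
  queue [29, 45] -> pop 29, enqueue [19, 30], visited so far: [12, 6, 36, 18, 47, 14, 29]
  queue [45, 19, 30] -> pop 45, enqueue [41], visited so far: [12, 6, 36, 18, 47, 14, 29, 45]
  queue [19, 30, 41] -> pop 19, enqueue [22], visited so far: [12, 6, 36, 18, 47, 14, 29, 45, 19]
  queue [30, 41, 22] -> pop 30, enqueue [none], visited so far: [12, 6, 36, 18, 47, 14, 29, 45, 19, 30]
  queue [41, 22] -> pop 41, enqueue [none], visited so far: [12, 6, 36, 18, 47, 14, 29, 45, 19, 30, 41]
  queue [22] -> pop 22, enqueue [none], visited so far: [12, 6, 36, 18, 47, 14, 29, 45, 19, 30, 41, 22]
Result: [12, 6, 36, 18, 47, 14, 29, 45, 19, 30, 41, 22]


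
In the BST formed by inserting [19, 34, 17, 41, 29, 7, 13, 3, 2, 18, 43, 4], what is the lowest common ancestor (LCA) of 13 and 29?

Tree insertion order: [19, 34, 17, 41, 29, 7, 13, 3, 2, 18, 43, 4]
Tree (level-order array): [19, 17, 34, 7, 18, 29, 41, 3, 13, None, None, None, None, None, 43, 2, 4]
In a BST, the LCA of p=13, q=29 is the first node v on the
root-to-leaf path with p <= v <= q (go left if both < v, right if both > v).
Walk from root:
  at 19: 13 <= 19 <= 29, this is the LCA
LCA = 19


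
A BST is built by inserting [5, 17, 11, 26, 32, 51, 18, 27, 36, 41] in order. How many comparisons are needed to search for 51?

Search path for 51: 5 -> 17 -> 26 -> 32 -> 51
Found: True
Comparisons: 5


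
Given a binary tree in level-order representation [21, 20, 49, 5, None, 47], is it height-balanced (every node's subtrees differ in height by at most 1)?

Tree (level-order array): [21, 20, 49, 5, None, 47]
Definition: a tree is height-balanced if, at every node, |h(left) - h(right)| <= 1 (empty subtree has height -1).
Bottom-up per-node check:
  node 5: h_left=-1, h_right=-1, diff=0 [OK], height=0
  node 20: h_left=0, h_right=-1, diff=1 [OK], height=1
  node 47: h_left=-1, h_right=-1, diff=0 [OK], height=0
  node 49: h_left=0, h_right=-1, diff=1 [OK], height=1
  node 21: h_left=1, h_right=1, diff=0 [OK], height=2
All nodes satisfy the balance condition.
Result: Balanced


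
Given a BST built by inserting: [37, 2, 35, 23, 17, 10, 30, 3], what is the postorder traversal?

Tree insertion order: [37, 2, 35, 23, 17, 10, 30, 3]
Tree (level-order array): [37, 2, None, None, 35, 23, None, 17, 30, 10, None, None, None, 3]
Postorder traversal: [3, 10, 17, 30, 23, 35, 2, 37]


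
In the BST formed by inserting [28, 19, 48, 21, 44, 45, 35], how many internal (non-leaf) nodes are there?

Tree built from: [28, 19, 48, 21, 44, 45, 35]
Tree (level-order array): [28, 19, 48, None, 21, 44, None, None, None, 35, 45]
Rule: An internal node has at least one child.
Per-node child counts:
  node 28: 2 child(ren)
  node 19: 1 child(ren)
  node 21: 0 child(ren)
  node 48: 1 child(ren)
  node 44: 2 child(ren)
  node 35: 0 child(ren)
  node 45: 0 child(ren)
Matching nodes: [28, 19, 48, 44]
Count of internal (non-leaf) nodes: 4


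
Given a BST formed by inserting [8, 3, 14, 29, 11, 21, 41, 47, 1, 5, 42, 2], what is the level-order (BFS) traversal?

Tree insertion order: [8, 3, 14, 29, 11, 21, 41, 47, 1, 5, 42, 2]
Tree (level-order array): [8, 3, 14, 1, 5, 11, 29, None, 2, None, None, None, None, 21, 41, None, None, None, None, None, 47, 42]
BFS from the root, enqueuing left then right child of each popped node:
  queue [8] -> pop 8, enqueue [3, 14], visited so far: [8]
  queue [3, 14] -> pop 3, enqueue [1, 5], visited so far: [8, 3]
  queue [14, 1, 5] -> pop 14, enqueue [11, 29], visited so far: [8, 3, 14]
  queue [1, 5, 11, 29] -> pop 1, enqueue [2], visited so far: [8, 3, 14, 1]
  queue [5, 11, 29, 2] -> pop 5, enqueue [none], visited so far: [8, 3, 14, 1, 5]
  queue [11, 29, 2] -> pop 11, enqueue [none], visited so far: [8, 3, 14, 1, 5, 11]
  queue [29, 2] -> pop 29, enqueue [21, 41], visited so far: [8, 3, 14, 1, 5, 11, 29]
  queue [2, 21, 41] -> pop 2, enqueue [none], visited so far: [8, 3, 14, 1, 5, 11, 29, 2]
  queue [21, 41] -> pop 21, enqueue [none], visited so far: [8, 3, 14, 1, 5, 11, 29, 2, 21]
  queue [41] -> pop 41, enqueue [47], visited so far: [8, 3, 14, 1, 5, 11, 29, 2, 21, 41]
  queue [47] -> pop 47, enqueue [42], visited so far: [8, 3, 14, 1, 5, 11, 29, 2, 21, 41, 47]
  queue [42] -> pop 42, enqueue [none], visited so far: [8, 3, 14, 1, 5, 11, 29, 2, 21, 41, 47, 42]
Result: [8, 3, 14, 1, 5, 11, 29, 2, 21, 41, 47, 42]


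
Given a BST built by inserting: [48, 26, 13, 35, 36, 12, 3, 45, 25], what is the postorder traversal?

Tree insertion order: [48, 26, 13, 35, 36, 12, 3, 45, 25]
Tree (level-order array): [48, 26, None, 13, 35, 12, 25, None, 36, 3, None, None, None, None, 45]
Postorder traversal: [3, 12, 25, 13, 45, 36, 35, 26, 48]


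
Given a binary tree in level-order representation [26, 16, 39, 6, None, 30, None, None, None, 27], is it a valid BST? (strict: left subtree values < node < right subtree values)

Level-order array: [26, 16, 39, 6, None, 30, None, None, None, 27]
Validate using subtree bounds (lo, hi): at each node, require lo < value < hi,
then recurse left with hi=value and right with lo=value.
Preorder trace (stopping at first violation):
  at node 26 with bounds (-inf, +inf): OK
  at node 16 with bounds (-inf, 26): OK
  at node 6 with bounds (-inf, 16): OK
  at node 39 with bounds (26, +inf): OK
  at node 30 with bounds (26, 39): OK
  at node 27 with bounds (26, 30): OK
No violation found at any node.
Result: Valid BST


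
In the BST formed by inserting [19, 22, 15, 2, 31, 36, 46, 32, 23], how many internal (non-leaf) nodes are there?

Tree built from: [19, 22, 15, 2, 31, 36, 46, 32, 23]
Tree (level-order array): [19, 15, 22, 2, None, None, 31, None, None, 23, 36, None, None, 32, 46]
Rule: An internal node has at least one child.
Per-node child counts:
  node 19: 2 child(ren)
  node 15: 1 child(ren)
  node 2: 0 child(ren)
  node 22: 1 child(ren)
  node 31: 2 child(ren)
  node 23: 0 child(ren)
  node 36: 2 child(ren)
  node 32: 0 child(ren)
  node 46: 0 child(ren)
Matching nodes: [19, 15, 22, 31, 36]
Count of internal (non-leaf) nodes: 5


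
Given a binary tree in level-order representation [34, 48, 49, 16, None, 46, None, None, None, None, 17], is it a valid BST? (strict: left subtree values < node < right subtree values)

Level-order array: [34, 48, 49, 16, None, 46, None, None, None, None, 17]
Validate using subtree bounds (lo, hi): at each node, require lo < value < hi,
then recurse left with hi=value and right with lo=value.
Preorder trace (stopping at first violation):
  at node 34 with bounds (-inf, +inf): OK
  at node 48 with bounds (-inf, 34): VIOLATION
Node 48 violates its bound: not (-inf < 48 < 34).
Result: Not a valid BST


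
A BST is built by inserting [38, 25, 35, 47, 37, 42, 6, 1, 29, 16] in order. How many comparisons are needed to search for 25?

Search path for 25: 38 -> 25
Found: True
Comparisons: 2


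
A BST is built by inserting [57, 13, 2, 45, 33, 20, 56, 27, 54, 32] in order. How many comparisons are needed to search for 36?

Search path for 36: 57 -> 13 -> 45 -> 33
Found: False
Comparisons: 4


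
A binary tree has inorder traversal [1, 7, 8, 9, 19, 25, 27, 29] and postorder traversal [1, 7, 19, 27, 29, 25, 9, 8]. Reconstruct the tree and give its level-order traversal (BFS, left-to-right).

Inorder:   [1, 7, 8, 9, 19, 25, 27, 29]
Postorder: [1, 7, 19, 27, 29, 25, 9, 8]
Algorithm: postorder visits root last, so walk postorder right-to-left;
each value is the root of the current inorder slice — split it at that
value, recurse on the right subtree first, then the left.
Recursive splits:
  root=8; inorder splits into left=[1, 7], right=[9, 19, 25, 27, 29]
  root=9; inorder splits into left=[], right=[19, 25, 27, 29]
  root=25; inorder splits into left=[19], right=[27, 29]
  root=29; inorder splits into left=[27], right=[]
  root=27; inorder splits into left=[], right=[]
  root=19; inorder splits into left=[], right=[]
  root=7; inorder splits into left=[1], right=[]
  root=1; inorder splits into left=[], right=[]
Reconstructed level-order: [8, 7, 9, 1, 25, 19, 29, 27]


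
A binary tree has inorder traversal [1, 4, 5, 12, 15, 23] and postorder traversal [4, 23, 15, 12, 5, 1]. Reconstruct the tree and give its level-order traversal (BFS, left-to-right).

Inorder:   [1, 4, 5, 12, 15, 23]
Postorder: [4, 23, 15, 12, 5, 1]
Algorithm: postorder visits root last, so walk postorder right-to-left;
each value is the root of the current inorder slice — split it at that
value, recurse on the right subtree first, then the left.
Recursive splits:
  root=1; inorder splits into left=[], right=[4, 5, 12, 15, 23]
  root=5; inorder splits into left=[4], right=[12, 15, 23]
  root=12; inorder splits into left=[], right=[15, 23]
  root=15; inorder splits into left=[], right=[23]
  root=23; inorder splits into left=[], right=[]
  root=4; inorder splits into left=[], right=[]
Reconstructed level-order: [1, 5, 4, 12, 15, 23]


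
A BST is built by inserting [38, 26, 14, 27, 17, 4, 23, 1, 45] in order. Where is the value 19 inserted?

Starting tree (level order): [38, 26, 45, 14, 27, None, None, 4, 17, None, None, 1, None, None, 23]
Insertion path: 38 -> 26 -> 14 -> 17 -> 23
Result: insert 19 as left child of 23
Final tree (level order): [38, 26, 45, 14, 27, None, None, 4, 17, None, None, 1, None, None, 23, None, None, 19]


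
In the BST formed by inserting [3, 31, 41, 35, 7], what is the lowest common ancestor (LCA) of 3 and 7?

Tree insertion order: [3, 31, 41, 35, 7]
Tree (level-order array): [3, None, 31, 7, 41, None, None, 35]
In a BST, the LCA of p=3, q=7 is the first node v on the
root-to-leaf path with p <= v <= q (go left if both < v, right if both > v).
Walk from root:
  at 3: 3 <= 3 <= 7, this is the LCA
LCA = 3


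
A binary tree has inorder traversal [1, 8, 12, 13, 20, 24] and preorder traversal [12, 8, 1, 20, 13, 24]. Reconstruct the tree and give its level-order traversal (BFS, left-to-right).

Inorder:  [1, 8, 12, 13, 20, 24]
Preorder: [12, 8, 1, 20, 13, 24]
Algorithm: preorder visits root first, so consume preorder in order;
for each root, split the current inorder slice at that value into
left-subtree inorder and right-subtree inorder, then recurse.
Recursive splits:
  root=12; inorder splits into left=[1, 8], right=[13, 20, 24]
  root=8; inorder splits into left=[1], right=[]
  root=1; inorder splits into left=[], right=[]
  root=20; inorder splits into left=[13], right=[24]
  root=13; inorder splits into left=[], right=[]
  root=24; inorder splits into left=[], right=[]
Reconstructed level-order: [12, 8, 20, 1, 13, 24]


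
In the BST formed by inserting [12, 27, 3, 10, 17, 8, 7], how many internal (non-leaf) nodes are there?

Tree built from: [12, 27, 3, 10, 17, 8, 7]
Tree (level-order array): [12, 3, 27, None, 10, 17, None, 8, None, None, None, 7]
Rule: An internal node has at least one child.
Per-node child counts:
  node 12: 2 child(ren)
  node 3: 1 child(ren)
  node 10: 1 child(ren)
  node 8: 1 child(ren)
  node 7: 0 child(ren)
  node 27: 1 child(ren)
  node 17: 0 child(ren)
Matching nodes: [12, 3, 10, 8, 27]
Count of internal (non-leaf) nodes: 5


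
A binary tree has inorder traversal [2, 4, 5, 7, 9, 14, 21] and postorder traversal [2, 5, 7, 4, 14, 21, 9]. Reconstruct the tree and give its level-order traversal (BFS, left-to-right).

Inorder:   [2, 4, 5, 7, 9, 14, 21]
Postorder: [2, 5, 7, 4, 14, 21, 9]
Algorithm: postorder visits root last, so walk postorder right-to-left;
each value is the root of the current inorder slice — split it at that
value, recurse on the right subtree first, then the left.
Recursive splits:
  root=9; inorder splits into left=[2, 4, 5, 7], right=[14, 21]
  root=21; inorder splits into left=[14], right=[]
  root=14; inorder splits into left=[], right=[]
  root=4; inorder splits into left=[2], right=[5, 7]
  root=7; inorder splits into left=[5], right=[]
  root=5; inorder splits into left=[], right=[]
  root=2; inorder splits into left=[], right=[]
Reconstructed level-order: [9, 4, 21, 2, 7, 14, 5]


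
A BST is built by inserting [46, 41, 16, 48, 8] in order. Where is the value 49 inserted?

Starting tree (level order): [46, 41, 48, 16, None, None, None, 8]
Insertion path: 46 -> 48
Result: insert 49 as right child of 48
Final tree (level order): [46, 41, 48, 16, None, None, 49, 8]


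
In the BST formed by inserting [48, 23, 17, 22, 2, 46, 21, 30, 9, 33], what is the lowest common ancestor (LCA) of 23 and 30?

Tree insertion order: [48, 23, 17, 22, 2, 46, 21, 30, 9, 33]
Tree (level-order array): [48, 23, None, 17, 46, 2, 22, 30, None, None, 9, 21, None, None, 33]
In a BST, the LCA of p=23, q=30 is the first node v on the
root-to-leaf path with p <= v <= q (go left if both < v, right if both > v).
Walk from root:
  at 48: both 23 and 30 < 48, go left
  at 23: 23 <= 23 <= 30, this is the LCA
LCA = 23


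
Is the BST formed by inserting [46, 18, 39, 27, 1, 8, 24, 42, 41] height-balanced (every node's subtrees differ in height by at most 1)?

Tree (level-order array): [46, 18, None, 1, 39, None, 8, 27, 42, None, None, 24, None, 41]
Definition: a tree is height-balanced if, at every node, |h(left) - h(right)| <= 1 (empty subtree has height -1).
Bottom-up per-node check:
  node 8: h_left=-1, h_right=-1, diff=0 [OK], height=0
  node 1: h_left=-1, h_right=0, diff=1 [OK], height=1
  node 24: h_left=-1, h_right=-1, diff=0 [OK], height=0
  node 27: h_left=0, h_right=-1, diff=1 [OK], height=1
  node 41: h_left=-1, h_right=-1, diff=0 [OK], height=0
  node 42: h_left=0, h_right=-1, diff=1 [OK], height=1
  node 39: h_left=1, h_right=1, diff=0 [OK], height=2
  node 18: h_left=1, h_right=2, diff=1 [OK], height=3
  node 46: h_left=3, h_right=-1, diff=4 [FAIL (|3--1|=4 > 1)], height=4
Node 46 violates the condition: |3 - -1| = 4 > 1.
Result: Not balanced


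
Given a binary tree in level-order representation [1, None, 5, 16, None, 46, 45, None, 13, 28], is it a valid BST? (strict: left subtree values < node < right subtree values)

Level-order array: [1, None, 5, 16, None, 46, 45, None, 13, 28]
Validate using subtree bounds (lo, hi): at each node, require lo < value < hi,
then recurse left with hi=value and right with lo=value.
Preorder trace (stopping at first violation):
  at node 1 with bounds (-inf, +inf): OK
  at node 5 with bounds (1, +inf): OK
  at node 16 with bounds (1, 5): VIOLATION
Node 16 violates its bound: not (1 < 16 < 5).
Result: Not a valid BST


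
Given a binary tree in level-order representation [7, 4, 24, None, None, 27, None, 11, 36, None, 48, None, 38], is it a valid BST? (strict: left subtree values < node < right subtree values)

Level-order array: [7, 4, 24, None, None, 27, None, 11, 36, None, 48, None, 38]
Validate using subtree bounds (lo, hi): at each node, require lo < value < hi,
then recurse left with hi=value and right with lo=value.
Preorder trace (stopping at first violation):
  at node 7 with bounds (-inf, +inf): OK
  at node 4 with bounds (-inf, 7): OK
  at node 24 with bounds (7, +inf): OK
  at node 27 with bounds (7, 24): VIOLATION
Node 27 violates its bound: not (7 < 27 < 24).
Result: Not a valid BST


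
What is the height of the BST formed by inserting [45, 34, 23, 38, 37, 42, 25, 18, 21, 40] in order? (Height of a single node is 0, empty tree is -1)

Insertion order: [45, 34, 23, 38, 37, 42, 25, 18, 21, 40]
Tree (level-order array): [45, 34, None, 23, 38, 18, 25, 37, 42, None, 21, None, None, None, None, 40]
Compute height bottom-up (empty subtree = -1):
  height(21) = 1 + max(-1, -1) = 0
  height(18) = 1 + max(-1, 0) = 1
  height(25) = 1 + max(-1, -1) = 0
  height(23) = 1 + max(1, 0) = 2
  height(37) = 1 + max(-1, -1) = 0
  height(40) = 1 + max(-1, -1) = 0
  height(42) = 1 + max(0, -1) = 1
  height(38) = 1 + max(0, 1) = 2
  height(34) = 1 + max(2, 2) = 3
  height(45) = 1 + max(3, -1) = 4
Height = 4


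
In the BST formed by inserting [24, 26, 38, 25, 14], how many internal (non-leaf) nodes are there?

Tree built from: [24, 26, 38, 25, 14]
Tree (level-order array): [24, 14, 26, None, None, 25, 38]
Rule: An internal node has at least one child.
Per-node child counts:
  node 24: 2 child(ren)
  node 14: 0 child(ren)
  node 26: 2 child(ren)
  node 25: 0 child(ren)
  node 38: 0 child(ren)
Matching nodes: [24, 26]
Count of internal (non-leaf) nodes: 2


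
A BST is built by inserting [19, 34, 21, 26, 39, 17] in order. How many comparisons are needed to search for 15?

Search path for 15: 19 -> 17
Found: False
Comparisons: 2


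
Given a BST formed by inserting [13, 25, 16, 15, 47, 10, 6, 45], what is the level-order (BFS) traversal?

Tree insertion order: [13, 25, 16, 15, 47, 10, 6, 45]
Tree (level-order array): [13, 10, 25, 6, None, 16, 47, None, None, 15, None, 45]
BFS from the root, enqueuing left then right child of each popped node:
  queue [13] -> pop 13, enqueue [10, 25], visited so far: [13]
  queue [10, 25] -> pop 10, enqueue [6], visited so far: [13, 10]
  queue [25, 6] -> pop 25, enqueue [16, 47], visited so far: [13, 10, 25]
  queue [6, 16, 47] -> pop 6, enqueue [none], visited so far: [13, 10, 25, 6]
  queue [16, 47] -> pop 16, enqueue [15], visited so far: [13, 10, 25, 6, 16]
  queue [47, 15] -> pop 47, enqueue [45], visited so far: [13, 10, 25, 6, 16, 47]
  queue [15, 45] -> pop 15, enqueue [none], visited so far: [13, 10, 25, 6, 16, 47, 15]
  queue [45] -> pop 45, enqueue [none], visited so far: [13, 10, 25, 6, 16, 47, 15, 45]
Result: [13, 10, 25, 6, 16, 47, 15, 45]


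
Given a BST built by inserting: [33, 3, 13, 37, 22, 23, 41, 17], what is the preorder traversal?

Tree insertion order: [33, 3, 13, 37, 22, 23, 41, 17]
Tree (level-order array): [33, 3, 37, None, 13, None, 41, None, 22, None, None, 17, 23]
Preorder traversal: [33, 3, 13, 22, 17, 23, 37, 41]


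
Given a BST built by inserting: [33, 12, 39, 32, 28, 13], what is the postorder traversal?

Tree insertion order: [33, 12, 39, 32, 28, 13]
Tree (level-order array): [33, 12, 39, None, 32, None, None, 28, None, 13]
Postorder traversal: [13, 28, 32, 12, 39, 33]


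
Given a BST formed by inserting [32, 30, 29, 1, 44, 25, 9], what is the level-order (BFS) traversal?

Tree insertion order: [32, 30, 29, 1, 44, 25, 9]
Tree (level-order array): [32, 30, 44, 29, None, None, None, 1, None, None, 25, 9]
BFS from the root, enqueuing left then right child of each popped node:
  queue [32] -> pop 32, enqueue [30, 44], visited so far: [32]
  queue [30, 44] -> pop 30, enqueue [29], visited so far: [32, 30]
  queue [44, 29] -> pop 44, enqueue [none], visited so far: [32, 30, 44]
  queue [29] -> pop 29, enqueue [1], visited so far: [32, 30, 44, 29]
  queue [1] -> pop 1, enqueue [25], visited so far: [32, 30, 44, 29, 1]
  queue [25] -> pop 25, enqueue [9], visited so far: [32, 30, 44, 29, 1, 25]
  queue [9] -> pop 9, enqueue [none], visited so far: [32, 30, 44, 29, 1, 25, 9]
Result: [32, 30, 44, 29, 1, 25, 9]


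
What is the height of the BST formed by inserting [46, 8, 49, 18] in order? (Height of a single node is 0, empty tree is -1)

Insertion order: [46, 8, 49, 18]
Tree (level-order array): [46, 8, 49, None, 18]
Compute height bottom-up (empty subtree = -1):
  height(18) = 1 + max(-1, -1) = 0
  height(8) = 1 + max(-1, 0) = 1
  height(49) = 1 + max(-1, -1) = 0
  height(46) = 1 + max(1, 0) = 2
Height = 2


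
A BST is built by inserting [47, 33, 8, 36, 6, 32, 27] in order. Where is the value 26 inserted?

Starting tree (level order): [47, 33, None, 8, 36, 6, 32, None, None, None, None, 27]
Insertion path: 47 -> 33 -> 8 -> 32 -> 27
Result: insert 26 as left child of 27
Final tree (level order): [47, 33, None, 8, 36, 6, 32, None, None, None, None, 27, None, 26]


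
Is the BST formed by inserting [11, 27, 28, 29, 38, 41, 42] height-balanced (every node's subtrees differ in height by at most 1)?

Tree (level-order array): [11, None, 27, None, 28, None, 29, None, 38, None, 41, None, 42]
Definition: a tree is height-balanced if, at every node, |h(left) - h(right)| <= 1 (empty subtree has height -1).
Bottom-up per-node check:
  node 42: h_left=-1, h_right=-1, diff=0 [OK], height=0
  node 41: h_left=-1, h_right=0, diff=1 [OK], height=1
  node 38: h_left=-1, h_right=1, diff=2 [FAIL (|-1-1|=2 > 1)], height=2
  node 29: h_left=-1, h_right=2, diff=3 [FAIL (|-1-2|=3 > 1)], height=3
  node 28: h_left=-1, h_right=3, diff=4 [FAIL (|-1-3|=4 > 1)], height=4
  node 27: h_left=-1, h_right=4, diff=5 [FAIL (|-1-4|=5 > 1)], height=5
  node 11: h_left=-1, h_right=5, diff=6 [FAIL (|-1-5|=6 > 1)], height=6
Node 38 violates the condition: |-1 - 1| = 2 > 1.
Result: Not balanced


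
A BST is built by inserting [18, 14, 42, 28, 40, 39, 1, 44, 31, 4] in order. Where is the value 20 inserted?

Starting tree (level order): [18, 14, 42, 1, None, 28, 44, None, 4, None, 40, None, None, None, None, 39, None, 31]
Insertion path: 18 -> 42 -> 28
Result: insert 20 as left child of 28
Final tree (level order): [18, 14, 42, 1, None, 28, 44, None, 4, 20, 40, None, None, None, None, None, None, 39, None, 31]


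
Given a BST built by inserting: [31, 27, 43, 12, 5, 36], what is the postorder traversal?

Tree insertion order: [31, 27, 43, 12, 5, 36]
Tree (level-order array): [31, 27, 43, 12, None, 36, None, 5]
Postorder traversal: [5, 12, 27, 36, 43, 31]


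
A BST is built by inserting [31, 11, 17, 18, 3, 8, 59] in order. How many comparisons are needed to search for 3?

Search path for 3: 31 -> 11 -> 3
Found: True
Comparisons: 3


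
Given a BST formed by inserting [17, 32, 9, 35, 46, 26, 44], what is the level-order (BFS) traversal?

Tree insertion order: [17, 32, 9, 35, 46, 26, 44]
Tree (level-order array): [17, 9, 32, None, None, 26, 35, None, None, None, 46, 44]
BFS from the root, enqueuing left then right child of each popped node:
  queue [17] -> pop 17, enqueue [9, 32], visited so far: [17]
  queue [9, 32] -> pop 9, enqueue [none], visited so far: [17, 9]
  queue [32] -> pop 32, enqueue [26, 35], visited so far: [17, 9, 32]
  queue [26, 35] -> pop 26, enqueue [none], visited so far: [17, 9, 32, 26]
  queue [35] -> pop 35, enqueue [46], visited so far: [17, 9, 32, 26, 35]
  queue [46] -> pop 46, enqueue [44], visited so far: [17, 9, 32, 26, 35, 46]
  queue [44] -> pop 44, enqueue [none], visited so far: [17, 9, 32, 26, 35, 46, 44]
Result: [17, 9, 32, 26, 35, 46, 44]


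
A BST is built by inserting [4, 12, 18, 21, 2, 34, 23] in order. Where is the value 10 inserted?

Starting tree (level order): [4, 2, 12, None, None, None, 18, None, 21, None, 34, 23]
Insertion path: 4 -> 12
Result: insert 10 as left child of 12
Final tree (level order): [4, 2, 12, None, None, 10, 18, None, None, None, 21, None, 34, 23]


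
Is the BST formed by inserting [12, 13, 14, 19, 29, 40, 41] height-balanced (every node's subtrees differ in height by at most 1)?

Tree (level-order array): [12, None, 13, None, 14, None, 19, None, 29, None, 40, None, 41]
Definition: a tree is height-balanced if, at every node, |h(left) - h(right)| <= 1 (empty subtree has height -1).
Bottom-up per-node check:
  node 41: h_left=-1, h_right=-1, diff=0 [OK], height=0
  node 40: h_left=-1, h_right=0, diff=1 [OK], height=1
  node 29: h_left=-1, h_right=1, diff=2 [FAIL (|-1-1|=2 > 1)], height=2
  node 19: h_left=-1, h_right=2, diff=3 [FAIL (|-1-2|=3 > 1)], height=3
  node 14: h_left=-1, h_right=3, diff=4 [FAIL (|-1-3|=4 > 1)], height=4
  node 13: h_left=-1, h_right=4, diff=5 [FAIL (|-1-4|=5 > 1)], height=5
  node 12: h_left=-1, h_right=5, diff=6 [FAIL (|-1-5|=6 > 1)], height=6
Node 29 violates the condition: |-1 - 1| = 2 > 1.
Result: Not balanced


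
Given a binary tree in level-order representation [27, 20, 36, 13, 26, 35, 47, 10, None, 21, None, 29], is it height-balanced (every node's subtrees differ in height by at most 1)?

Tree (level-order array): [27, 20, 36, 13, 26, 35, 47, 10, None, 21, None, 29]
Definition: a tree is height-balanced if, at every node, |h(left) - h(right)| <= 1 (empty subtree has height -1).
Bottom-up per-node check:
  node 10: h_left=-1, h_right=-1, diff=0 [OK], height=0
  node 13: h_left=0, h_right=-1, diff=1 [OK], height=1
  node 21: h_left=-1, h_right=-1, diff=0 [OK], height=0
  node 26: h_left=0, h_right=-1, diff=1 [OK], height=1
  node 20: h_left=1, h_right=1, diff=0 [OK], height=2
  node 29: h_left=-1, h_right=-1, diff=0 [OK], height=0
  node 35: h_left=0, h_right=-1, diff=1 [OK], height=1
  node 47: h_left=-1, h_right=-1, diff=0 [OK], height=0
  node 36: h_left=1, h_right=0, diff=1 [OK], height=2
  node 27: h_left=2, h_right=2, diff=0 [OK], height=3
All nodes satisfy the balance condition.
Result: Balanced


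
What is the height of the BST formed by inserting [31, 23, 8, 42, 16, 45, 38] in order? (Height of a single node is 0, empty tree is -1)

Insertion order: [31, 23, 8, 42, 16, 45, 38]
Tree (level-order array): [31, 23, 42, 8, None, 38, 45, None, 16]
Compute height bottom-up (empty subtree = -1):
  height(16) = 1 + max(-1, -1) = 0
  height(8) = 1 + max(-1, 0) = 1
  height(23) = 1 + max(1, -1) = 2
  height(38) = 1 + max(-1, -1) = 0
  height(45) = 1 + max(-1, -1) = 0
  height(42) = 1 + max(0, 0) = 1
  height(31) = 1 + max(2, 1) = 3
Height = 3


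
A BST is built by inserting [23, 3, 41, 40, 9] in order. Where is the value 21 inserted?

Starting tree (level order): [23, 3, 41, None, 9, 40]
Insertion path: 23 -> 3 -> 9
Result: insert 21 as right child of 9
Final tree (level order): [23, 3, 41, None, 9, 40, None, None, 21]


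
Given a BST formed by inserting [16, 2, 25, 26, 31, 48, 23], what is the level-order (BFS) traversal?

Tree insertion order: [16, 2, 25, 26, 31, 48, 23]
Tree (level-order array): [16, 2, 25, None, None, 23, 26, None, None, None, 31, None, 48]
BFS from the root, enqueuing left then right child of each popped node:
  queue [16] -> pop 16, enqueue [2, 25], visited so far: [16]
  queue [2, 25] -> pop 2, enqueue [none], visited so far: [16, 2]
  queue [25] -> pop 25, enqueue [23, 26], visited so far: [16, 2, 25]
  queue [23, 26] -> pop 23, enqueue [none], visited so far: [16, 2, 25, 23]
  queue [26] -> pop 26, enqueue [31], visited so far: [16, 2, 25, 23, 26]
  queue [31] -> pop 31, enqueue [48], visited so far: [16, 2, 25, 23, 26, 31]
  queue [48] -> pop 48, enqueue [none], visited so far: [16, 2, 25, 23, 26, 31, 48]
Result: [16, 2, 25, 23, 26, 31, 48]


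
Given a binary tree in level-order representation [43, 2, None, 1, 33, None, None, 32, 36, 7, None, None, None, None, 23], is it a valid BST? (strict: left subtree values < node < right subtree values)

Level-order array: [43, 2, None, 1, 33, None, None, 32, 36, 7, None, None, None, None, 23]
Validate using subtree bounds (lo, hi): at each node, require lo < value < hi,
then recurse left with hi=value and right with lo=value.
Preorder trace (stopping at first violation):
  at node 43 with bounds (-inf, +inf): OK
  at node 2 with bounds (-inf, 43): OK
  at node 1 with bounds (-inf, 2): OK
  at node 33 with bounds (2, 43): OK
  at node 32 with bounds (2, 33): OK
  at node 7 with bounds (2, 32): OK
  at node 23 with bounds (7, 32): OK
  at node 36 with bounds (33, 43): OK
No violation found at any node.
Result: Valid BST
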